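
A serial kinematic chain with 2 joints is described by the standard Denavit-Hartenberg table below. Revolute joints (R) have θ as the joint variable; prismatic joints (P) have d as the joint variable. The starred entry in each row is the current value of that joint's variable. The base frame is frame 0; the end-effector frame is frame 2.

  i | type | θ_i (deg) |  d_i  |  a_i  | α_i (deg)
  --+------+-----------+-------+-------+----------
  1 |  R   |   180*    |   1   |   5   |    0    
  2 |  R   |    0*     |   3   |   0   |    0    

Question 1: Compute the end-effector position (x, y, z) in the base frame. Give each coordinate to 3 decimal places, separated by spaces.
after link 1: o_1 = (-5.0000, 0.0000, 1.0000)
after link 2: o_2 = (-5.0000, 0.0000, 4.0000)

-5.000 0.000 4.000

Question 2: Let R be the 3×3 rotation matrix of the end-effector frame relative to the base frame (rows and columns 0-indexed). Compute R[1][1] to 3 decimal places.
End-effector y-axis (col 1 of R) = (-0.0000,-1.0000,0.0000)
R[1][1] = -1.0000

-1.000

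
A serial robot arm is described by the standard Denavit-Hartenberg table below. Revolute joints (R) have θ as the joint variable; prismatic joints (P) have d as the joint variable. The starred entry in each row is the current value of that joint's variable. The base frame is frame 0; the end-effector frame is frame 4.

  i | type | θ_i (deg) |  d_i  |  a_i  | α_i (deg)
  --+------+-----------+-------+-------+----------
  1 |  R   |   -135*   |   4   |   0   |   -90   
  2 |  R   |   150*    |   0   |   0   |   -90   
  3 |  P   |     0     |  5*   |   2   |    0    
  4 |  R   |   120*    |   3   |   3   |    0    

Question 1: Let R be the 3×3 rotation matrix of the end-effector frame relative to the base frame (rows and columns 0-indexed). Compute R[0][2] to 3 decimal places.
0.354

End-effector z-axis (col 2 of R) = (0.3536,0.3536,0.8660)
R[0][2] = 0.3536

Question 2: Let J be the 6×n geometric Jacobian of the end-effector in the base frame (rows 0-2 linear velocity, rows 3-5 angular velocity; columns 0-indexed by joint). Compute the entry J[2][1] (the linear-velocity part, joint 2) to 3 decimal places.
axis z_1 = (0.7071,-0.7071,0.0000); lever o_n−o_1 = (1.2975,4.9717,6.6782)
cross product → J_v[:, 1] = (-4.7222,-4.7222,4.4330)
J_ω[:, 1] = z_1
entry J[2][1] = 4.4330

4.433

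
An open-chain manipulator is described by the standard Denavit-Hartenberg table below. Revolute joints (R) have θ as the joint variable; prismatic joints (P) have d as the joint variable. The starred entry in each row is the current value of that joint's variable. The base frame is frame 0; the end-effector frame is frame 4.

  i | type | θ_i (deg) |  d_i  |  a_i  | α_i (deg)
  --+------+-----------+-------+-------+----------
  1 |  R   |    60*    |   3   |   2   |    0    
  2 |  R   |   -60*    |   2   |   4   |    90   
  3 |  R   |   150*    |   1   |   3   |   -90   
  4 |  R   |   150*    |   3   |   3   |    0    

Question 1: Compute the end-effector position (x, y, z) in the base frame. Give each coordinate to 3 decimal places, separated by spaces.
after link 1: o_1 = (1.0000, 1.7321, 3.0000)
after link 2: o_2 = (5.0000, 1.7321, 5.0000)
after link 3: o_3 = (2.4019, 0.7321, 6.5000)
after link 4: o_4 = (3.1519, 2.2321, 2.6029)

3.152 2.232 2.603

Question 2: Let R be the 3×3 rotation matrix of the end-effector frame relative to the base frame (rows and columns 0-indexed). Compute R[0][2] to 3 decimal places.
End-effector z-axis (col 2 of R) = (-0.5000,-0.0000,-0.8660)
R[0][2] = -0.5000

-0.500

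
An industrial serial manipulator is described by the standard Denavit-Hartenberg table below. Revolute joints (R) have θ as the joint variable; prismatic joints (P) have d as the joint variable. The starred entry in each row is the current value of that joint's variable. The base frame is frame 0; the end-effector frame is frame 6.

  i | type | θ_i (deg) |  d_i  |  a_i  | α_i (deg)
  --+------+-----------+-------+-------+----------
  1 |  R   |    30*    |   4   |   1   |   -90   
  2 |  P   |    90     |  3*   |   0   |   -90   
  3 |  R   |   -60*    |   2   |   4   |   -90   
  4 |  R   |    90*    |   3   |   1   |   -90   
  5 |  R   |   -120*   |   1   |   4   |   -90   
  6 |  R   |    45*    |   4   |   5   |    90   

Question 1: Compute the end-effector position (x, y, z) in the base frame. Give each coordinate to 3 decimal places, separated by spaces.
-1.711 2.357 -9.250

after link 1: o_1 = (0.8660, 0.5000, 4.0000)
after link 2: o_2 = (-0.6340, 3.0981, 4.0000)
after link 3: o_3 = (-4.0981, 5.0981, 2.0000)
after link 4: o_4 = (-2.4821, 4.2990, -0.5981)
after link 5: o_5 = (-2.9151, 1.0490, -3.0981)
after link 6: o_6 = (-1.7115, 2.3570, -9.2495)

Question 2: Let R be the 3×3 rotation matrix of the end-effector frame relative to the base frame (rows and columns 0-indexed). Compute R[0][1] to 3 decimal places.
End-effector y-axis (col 1 of R) = (0.8750,0.2165,-0.4330)
R[0][1] = 0.8750

0.875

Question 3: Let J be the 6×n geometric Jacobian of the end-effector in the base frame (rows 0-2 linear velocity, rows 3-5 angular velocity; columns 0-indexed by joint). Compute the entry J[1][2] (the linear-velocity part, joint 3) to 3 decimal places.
axis z_2 = (-0.8660,-0.5000,-0.0000); lever o_n−o_2 = (-1.0775,-0.7411,-13.2495)
cross product → J_v[:, 2] = (6.6248,-11.4744,0.1030)
J_ω[:, 2] = z_2
entry J[1][2] = -11.4744

-11.474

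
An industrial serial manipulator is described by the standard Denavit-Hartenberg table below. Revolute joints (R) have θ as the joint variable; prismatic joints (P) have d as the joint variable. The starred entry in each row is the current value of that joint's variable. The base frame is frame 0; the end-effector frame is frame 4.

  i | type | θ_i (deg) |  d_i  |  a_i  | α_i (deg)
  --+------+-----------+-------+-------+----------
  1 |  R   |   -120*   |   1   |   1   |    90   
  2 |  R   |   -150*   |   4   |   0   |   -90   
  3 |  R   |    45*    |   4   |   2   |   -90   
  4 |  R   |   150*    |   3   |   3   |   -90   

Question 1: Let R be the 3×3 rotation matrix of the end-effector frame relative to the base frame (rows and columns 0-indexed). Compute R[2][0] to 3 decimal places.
End-effector x-axis (col 0 of R) = (-0.6705,0.0634,0.7392)
R[2][0] = 0.7392

0.739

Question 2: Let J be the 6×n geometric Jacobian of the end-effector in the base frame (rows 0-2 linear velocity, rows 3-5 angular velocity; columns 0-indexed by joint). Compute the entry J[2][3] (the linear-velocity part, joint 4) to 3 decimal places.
axis z_3 = (0.3062,-0.8839,0.3536); lever o_n−o_3 = (-1.0929,-2.4614,3.2783)
cross product → J_v[:, 3] = (-2.0274,-1.3902,-1.7197)
J_ω[:, 3] = z_3
entry J[2][3] = -1.7197

-1.720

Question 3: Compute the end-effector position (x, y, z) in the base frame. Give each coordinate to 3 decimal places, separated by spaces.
after link 1: o_1 = (-0.5000, -0.8660, 1.0000)
after link 2: o_2 = (-3.9641, 1.1340, 1.0000)
after link 3: o_3 = (-3.1270, -0.2445, -3.1712)
after link 4: o_4 = (-4.2199, -2.7059, 0.1070)

-4.220 -2.706 0.107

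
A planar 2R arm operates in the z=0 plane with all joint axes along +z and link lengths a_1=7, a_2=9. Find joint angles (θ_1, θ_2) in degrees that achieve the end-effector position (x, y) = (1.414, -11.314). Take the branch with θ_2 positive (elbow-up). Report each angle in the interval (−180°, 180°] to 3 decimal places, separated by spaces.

cos θ_2 = (130.0060−7²−9²)/(2·7·9) = 0.0000; θ_2 = 89.9973° (elbow-up)
β = atan2(-11.3140,1.4140) = -82.8762°; ψ = atan2(9.0000,7.0004) = 52.1233°
θ_1 = β − ψ = -134.9995°

-135.000 89.997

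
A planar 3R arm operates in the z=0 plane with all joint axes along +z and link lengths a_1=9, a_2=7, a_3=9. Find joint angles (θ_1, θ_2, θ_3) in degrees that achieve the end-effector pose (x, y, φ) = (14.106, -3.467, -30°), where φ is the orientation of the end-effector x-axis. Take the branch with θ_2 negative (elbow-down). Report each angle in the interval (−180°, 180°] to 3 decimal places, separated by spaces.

60.002 -134.999 44.997

wrist centre = target − a_3·(cos φ, sin φ) = (6.3118, 1.0330)
cos θ_2 = (40.9055−9²−7²)/(2·9·7) = -0.7071; θ_2 = -134.9994° (elbow-down)
β = atan2(1.0330,6.3118) = 9.2948°; ψ = atan2(-4.9498,4.0503) = -50.7073°
θ_1 = β − ψ = 60.0021°
θ_3 = φ − θ_1 − θ_2 = 44.9973° (wrapped to (-180°,180°])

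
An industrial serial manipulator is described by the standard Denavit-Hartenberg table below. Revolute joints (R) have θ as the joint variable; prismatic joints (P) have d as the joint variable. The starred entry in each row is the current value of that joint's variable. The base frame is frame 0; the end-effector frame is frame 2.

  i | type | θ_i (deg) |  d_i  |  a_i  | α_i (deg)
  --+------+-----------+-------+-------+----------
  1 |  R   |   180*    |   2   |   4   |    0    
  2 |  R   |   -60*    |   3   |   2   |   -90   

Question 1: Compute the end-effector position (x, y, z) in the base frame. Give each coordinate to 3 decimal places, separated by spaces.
after link 1: o_1 = (-4.0000, 0.0000, 2.0000)
after link 2: o_2 = (-5.0000, 1.7321, 5.0000)

-5.000 1.732 5.000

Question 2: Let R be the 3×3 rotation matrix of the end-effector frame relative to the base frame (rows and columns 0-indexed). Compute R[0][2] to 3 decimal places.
End-effector z-axis (col 2 of R) = (-0.8660,-0.5000,0.0000)
R[0][2] = -0.8660

-0.866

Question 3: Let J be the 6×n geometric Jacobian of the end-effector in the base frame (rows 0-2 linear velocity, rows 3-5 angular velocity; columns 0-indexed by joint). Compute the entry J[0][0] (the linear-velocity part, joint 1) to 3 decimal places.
-1.732

axis z_0 = ẑ; lever o_n−o_0 = (-5.0000,1.7321,5.0000)
cross product → J_v[:, 0] = (-1.7321,-5.0000,0.0000)
J_ω[:, 0] = z_0
entry J[0][0] = -1.7321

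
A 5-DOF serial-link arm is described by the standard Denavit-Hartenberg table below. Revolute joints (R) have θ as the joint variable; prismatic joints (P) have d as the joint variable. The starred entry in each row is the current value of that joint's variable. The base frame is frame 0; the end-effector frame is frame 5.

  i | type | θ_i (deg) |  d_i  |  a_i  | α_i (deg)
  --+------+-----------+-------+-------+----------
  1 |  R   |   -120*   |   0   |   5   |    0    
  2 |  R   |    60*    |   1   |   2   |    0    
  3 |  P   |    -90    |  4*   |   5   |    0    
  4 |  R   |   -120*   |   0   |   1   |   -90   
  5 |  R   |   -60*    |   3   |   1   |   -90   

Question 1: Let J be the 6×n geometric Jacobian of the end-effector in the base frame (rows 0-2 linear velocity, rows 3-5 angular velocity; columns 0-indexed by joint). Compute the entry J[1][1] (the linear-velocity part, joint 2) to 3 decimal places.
-6.330

axis z_1 = (0.0000,0.0000,1.0000); lever o_n−o_1 = (-6.3301,-2.7321,5.8660)
cross product → J_v[:, 1] = (2.7321,-6.3301,0.0000)
J_ω[:, 1] = z_1
entry J[1][1] = -6.3301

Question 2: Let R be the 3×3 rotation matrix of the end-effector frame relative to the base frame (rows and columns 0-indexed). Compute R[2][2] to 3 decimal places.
-0.500

End-effector z-axis (col 2 of R) = (-0.0000,0.8660,-0.5000)
R[2][2] = -0.5000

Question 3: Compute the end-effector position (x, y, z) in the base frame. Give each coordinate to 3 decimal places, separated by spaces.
-8.830 -7.062 5.866

after link 1: o_1 = (-2.5000, -4.3301, 0.0000)
after link 2: o_2 = (-1.5000, -6.0622, 1.0000)
after link 3: o_3 = (-5.8301, -8.5622, 5.0000)
after link 4: o_4 = (-5.8301, -7.5622, 5.0000)
after link 5: o_5 = (-8.8301, -7.0622, 5.8660)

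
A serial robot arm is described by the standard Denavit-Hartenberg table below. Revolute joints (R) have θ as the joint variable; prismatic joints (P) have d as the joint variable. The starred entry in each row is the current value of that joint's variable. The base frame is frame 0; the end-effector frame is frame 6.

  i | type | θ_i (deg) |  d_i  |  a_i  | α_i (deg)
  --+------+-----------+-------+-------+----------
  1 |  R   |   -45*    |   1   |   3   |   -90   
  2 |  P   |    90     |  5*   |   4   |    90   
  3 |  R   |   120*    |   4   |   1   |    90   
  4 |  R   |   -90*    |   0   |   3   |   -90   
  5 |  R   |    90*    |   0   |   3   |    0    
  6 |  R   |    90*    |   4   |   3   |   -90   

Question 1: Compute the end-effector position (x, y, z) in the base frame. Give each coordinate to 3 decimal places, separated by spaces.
10.486 0.587 2.098

after link 1: o_1 = (2.1213, -2.1213, 1.0000)
after link 2: o_2 = (5.6569, 1.4142, -3.0000)
after link 3: o_3 = (9.0977, -0.8018, -2.5000)
after link 4: o_4 = (6.9763, 1.3195, -2.5000)
after link 5: o_5 = (5.9157, 0.2588, 0.0981)
after link 6: o_6 = (10.4865, 0.5870, 2.0981)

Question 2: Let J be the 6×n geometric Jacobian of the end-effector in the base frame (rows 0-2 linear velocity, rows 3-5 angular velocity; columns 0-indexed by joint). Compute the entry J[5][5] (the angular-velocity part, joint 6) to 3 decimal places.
axis z_5 = (0.6124,0.6124,0.5000); lever o_n−o_5 = (4.5708,0.3282,2.0000)
cross product → J_v[:, 5] = (1.0607,1.0607,-2.5981)
J_ω[:, 5] = z_5
entry J[5][5] = 0.5000

0.500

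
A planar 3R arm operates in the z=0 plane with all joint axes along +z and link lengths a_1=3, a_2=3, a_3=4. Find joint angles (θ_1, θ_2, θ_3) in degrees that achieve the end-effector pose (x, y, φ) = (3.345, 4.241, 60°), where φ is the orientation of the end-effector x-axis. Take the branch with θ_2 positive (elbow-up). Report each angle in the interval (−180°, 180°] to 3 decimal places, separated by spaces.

-44.985 149.993 -45.008

wrist centre = target − a_3·(cos φ, sin φ) = (1.3450, 0.7769)
cos θ_2 = (2.4126−3²−3²)/(2·3·3) = -0.8660; θ_2 = 149.9933° (elbow-up)
β = atan2(0.7769,1.3450) = 30.0116°; ψ = atan2(1.5003,0.4021) = 74.9966°
θ_1 = β − ψ = -44.9851°
θ_3 = φ − θ_1 − θ_2 = -45.0082° (wrapped to (-180°,180°])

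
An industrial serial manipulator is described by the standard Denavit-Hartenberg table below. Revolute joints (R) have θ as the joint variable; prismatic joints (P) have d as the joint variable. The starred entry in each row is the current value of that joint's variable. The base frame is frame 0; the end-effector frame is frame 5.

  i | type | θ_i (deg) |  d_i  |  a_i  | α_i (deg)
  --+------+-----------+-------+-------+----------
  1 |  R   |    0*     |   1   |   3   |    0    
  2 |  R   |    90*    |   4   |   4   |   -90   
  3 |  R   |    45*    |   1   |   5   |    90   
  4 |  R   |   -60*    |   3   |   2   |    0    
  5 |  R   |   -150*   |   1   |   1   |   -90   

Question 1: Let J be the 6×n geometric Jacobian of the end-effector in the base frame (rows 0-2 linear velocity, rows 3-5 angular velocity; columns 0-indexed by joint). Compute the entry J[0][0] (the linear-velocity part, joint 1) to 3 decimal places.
axis z_0 = ẑ; lever o_n−o_0 = (3.2321,10.4587,4.1982)
cross product → J_v[:, 0] = (-10.4587,3.2321,0.0000)
J_ω[:, 0] = z_0
entry J[0][0] = -10.4587

-10.459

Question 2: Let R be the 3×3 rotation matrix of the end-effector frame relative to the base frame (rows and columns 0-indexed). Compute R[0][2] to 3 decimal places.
End-effector z-axis (col 2 of R) = (0.8660,-0.3536,0.3536)
R[0][2] = 0.8660

0.866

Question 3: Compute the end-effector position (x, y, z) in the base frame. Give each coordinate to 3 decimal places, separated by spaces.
3.232 10.459 4.198

after link 1: o_1 = (3.0000, 0.0000, 1.0000)
after link 2: o_2 = (3.0000, 4.0000, 5.0000)
after link 3: o_3 = (2.0000, 7.5355, 1.4645)
after link 4: o_4 = (3.7321, 10.3640, 2.8787)
after link 5: o_5 = (3.2321, 10.4587, 4.1982)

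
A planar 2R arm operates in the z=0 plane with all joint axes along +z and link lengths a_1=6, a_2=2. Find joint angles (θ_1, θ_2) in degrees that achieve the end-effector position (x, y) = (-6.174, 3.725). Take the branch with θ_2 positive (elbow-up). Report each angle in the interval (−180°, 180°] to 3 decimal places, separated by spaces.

cos θ_2 = (51.9939−6²−2²)/(2·6·2) = 0.4997; θ_2 = 60.0168° (elbow-up)
β = atan2(3.7250,-6.1740) = 148.8959°; ψ = atan2(1.7323,6.9995) = 13.9011°
θ_1 = β − ψ = 134.9948°

134.995 60.017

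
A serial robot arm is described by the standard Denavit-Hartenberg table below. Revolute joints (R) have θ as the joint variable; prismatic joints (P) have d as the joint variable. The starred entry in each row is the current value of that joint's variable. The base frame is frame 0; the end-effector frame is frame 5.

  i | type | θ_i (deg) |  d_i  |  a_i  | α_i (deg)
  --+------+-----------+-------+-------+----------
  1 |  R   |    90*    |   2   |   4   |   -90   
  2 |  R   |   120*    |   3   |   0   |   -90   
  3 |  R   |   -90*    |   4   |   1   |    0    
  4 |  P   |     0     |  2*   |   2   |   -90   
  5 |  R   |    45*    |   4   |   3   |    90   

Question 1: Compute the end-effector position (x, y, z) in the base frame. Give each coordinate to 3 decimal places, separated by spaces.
-8.121 -1.359 0.475

after link 1: o_1 = (0.0000, 4.0000, 2.0000)
after link 2: o_2 = (-3.0000, 4.0000, 2.0000)
after link 3: o_3 = (-4.0000, 0.5359, 4.0000)
after link 4: o_4 = (-6.0000, -1.1962, 5.0000)
after link 5: o_5 = (-8.1213, -1.3590, 0.4752)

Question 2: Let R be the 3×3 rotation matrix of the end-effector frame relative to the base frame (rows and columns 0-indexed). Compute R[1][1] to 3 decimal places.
End-effector y-axis (col 1 of R) = (0.0000,-0.5000,-0.8660)
R[1][1] = -0.5000

-0.500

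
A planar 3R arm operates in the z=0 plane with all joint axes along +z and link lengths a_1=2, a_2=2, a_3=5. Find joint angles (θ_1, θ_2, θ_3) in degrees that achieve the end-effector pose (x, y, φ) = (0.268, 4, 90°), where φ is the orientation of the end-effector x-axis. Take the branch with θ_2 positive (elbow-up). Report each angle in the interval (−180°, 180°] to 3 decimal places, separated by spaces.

-149.997 150.000 89.997

wrist centre = target − a_3·(cos φ, sin φ) = (0.2680, -1.0000)
cos θ_2 = (1.0718−2²−2²)/(2·2·2) = -0.8660; θ_2 = 149.9996° (elbow-up)
β = atan2(-1.0000,0.2680) = -74.9973°; ψ = atan2(1.0000,0.2680) = 74.9998°
θ_1 = β − ψ = -149.9971°
θ_3 = φ − θ_1 − θ_2 = 89.9975° (wrapped to (-180°,180°])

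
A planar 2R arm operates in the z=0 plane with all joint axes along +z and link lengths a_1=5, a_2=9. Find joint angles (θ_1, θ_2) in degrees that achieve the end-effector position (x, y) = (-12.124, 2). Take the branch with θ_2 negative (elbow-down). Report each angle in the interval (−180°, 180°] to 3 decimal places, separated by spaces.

cos θ_2 = (150.9914−5²−9²)/(2·5·9) = 0.4999; θ_2 = -60.0063° (elbow-down)
β = atan2(2.0000,-12.1240) = 170.6327°; ψ = atan2(-7.7947,9.4991) = -39.3713°
θ_1 = β − ψ = 210.0041°

-149.996 -60.006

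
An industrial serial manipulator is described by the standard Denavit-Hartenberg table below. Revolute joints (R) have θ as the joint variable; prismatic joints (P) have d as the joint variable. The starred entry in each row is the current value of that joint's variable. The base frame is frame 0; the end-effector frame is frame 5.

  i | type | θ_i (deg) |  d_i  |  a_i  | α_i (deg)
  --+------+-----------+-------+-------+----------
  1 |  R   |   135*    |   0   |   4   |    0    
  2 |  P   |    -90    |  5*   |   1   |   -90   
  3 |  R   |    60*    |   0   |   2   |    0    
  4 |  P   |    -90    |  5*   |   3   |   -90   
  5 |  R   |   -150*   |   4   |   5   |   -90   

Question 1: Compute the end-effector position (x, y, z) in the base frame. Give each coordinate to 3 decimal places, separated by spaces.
-6.118 10.146 -0.861

after link 1: o_1 = (-2.8284, 2.8284, 0.0000)
after link 2: o_2 = (-2.1213, 3.5355, 5.0000)
after link 3: o_3 = (-1.4142, 4.2426, 3.2679)
after link 4: o_4 = (-3.1126, 9.6153, 4.7679)
after link 5: o_5 = (-6.1178, 10.1456, -0.8612)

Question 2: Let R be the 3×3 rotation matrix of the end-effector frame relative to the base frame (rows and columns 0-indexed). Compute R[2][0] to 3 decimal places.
-0.433

End-effector x-axis (col 0 of R) = (-0.8839,-0.1768,-0.4330)
R[2][0] = -0.4330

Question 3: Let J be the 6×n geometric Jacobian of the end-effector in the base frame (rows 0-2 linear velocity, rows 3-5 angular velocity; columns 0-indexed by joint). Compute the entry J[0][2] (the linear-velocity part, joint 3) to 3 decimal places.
-4.145

axis z_2 = (-0.7071,0.7071,0.0000); lever o_n−o_2 = (-3.9965,6.6101,-5.8612)
cross product → J_v[:, 2] = (-4.1445,-4.1445,-1.8481)
J_ω[:, 2] = z_2
entry J[0][2] = -4.1445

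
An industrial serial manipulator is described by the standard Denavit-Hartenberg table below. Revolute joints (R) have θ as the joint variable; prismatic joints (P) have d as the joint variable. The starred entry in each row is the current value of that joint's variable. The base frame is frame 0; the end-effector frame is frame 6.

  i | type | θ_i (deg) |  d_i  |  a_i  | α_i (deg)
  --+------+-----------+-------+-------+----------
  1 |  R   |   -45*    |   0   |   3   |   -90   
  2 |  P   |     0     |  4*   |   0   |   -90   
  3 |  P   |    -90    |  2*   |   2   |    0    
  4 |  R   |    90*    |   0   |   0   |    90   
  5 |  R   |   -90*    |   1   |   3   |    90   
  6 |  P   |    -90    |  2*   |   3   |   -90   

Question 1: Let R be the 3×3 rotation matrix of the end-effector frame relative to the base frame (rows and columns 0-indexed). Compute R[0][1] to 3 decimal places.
0.707

End-effector y-axis (col 1 of R) = (0.7071,-0.7071,0.0000)
R[0][1] = 0.7071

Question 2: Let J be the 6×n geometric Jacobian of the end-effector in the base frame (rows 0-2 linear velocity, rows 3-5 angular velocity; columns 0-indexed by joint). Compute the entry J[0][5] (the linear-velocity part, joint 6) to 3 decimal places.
-0.707

prismatic axis z_5 = (-0.7071,0.7071,0.0000)
J_v[:, 5] = z_5; J_ω[:, 5] = (0,0,0)
entry J[0][5] = -0.7071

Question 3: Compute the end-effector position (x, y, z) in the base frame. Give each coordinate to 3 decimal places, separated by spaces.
3.536 2.121 1.000

after link 1: o_1 = (2.1213, -2.1213, 0.0000)
after link 2: o_2 = (4.9497, 0.7071, 0.0000)
after link 3: o_3 = (6.3640, 2.1213, -2.0000)
after link 4: o_4 = (6.3640, 2.1213, -2.0000)
after link 5: o_5 = (7.0711, 2.8284, 1.0000)
after link 6: o_6 = (3.5355, 2.1213, 1.0000)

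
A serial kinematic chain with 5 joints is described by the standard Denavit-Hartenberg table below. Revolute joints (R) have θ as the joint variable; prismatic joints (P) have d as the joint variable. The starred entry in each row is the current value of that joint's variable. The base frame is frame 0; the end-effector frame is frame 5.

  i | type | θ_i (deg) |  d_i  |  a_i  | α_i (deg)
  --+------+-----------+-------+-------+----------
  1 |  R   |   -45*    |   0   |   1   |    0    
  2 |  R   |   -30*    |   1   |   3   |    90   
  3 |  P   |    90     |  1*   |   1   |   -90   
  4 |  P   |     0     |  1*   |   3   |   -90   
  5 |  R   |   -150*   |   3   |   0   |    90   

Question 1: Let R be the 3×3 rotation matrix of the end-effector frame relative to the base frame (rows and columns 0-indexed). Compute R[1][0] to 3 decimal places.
0.483

End-effector x-axis (col 0 of R) = (-0.1294,0.4830,-0.8660)
R[1][0] = 0.4830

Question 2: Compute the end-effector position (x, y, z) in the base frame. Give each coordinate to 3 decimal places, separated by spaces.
3.157 -2.121 5.000

after link 1: o_1 = (0.7071, -0.7071, 0.0000)
after link 2: o_2 = (1.4836, -3.6049, 1.0000)
after link 3: o_3 = (0.5176, -3.8637, 2.0000)
after link 4: o_4 = (0.2588, -2.8978, 5.0000)
after link 5: o_5 = (3.1566, -2.1213, 5.0000)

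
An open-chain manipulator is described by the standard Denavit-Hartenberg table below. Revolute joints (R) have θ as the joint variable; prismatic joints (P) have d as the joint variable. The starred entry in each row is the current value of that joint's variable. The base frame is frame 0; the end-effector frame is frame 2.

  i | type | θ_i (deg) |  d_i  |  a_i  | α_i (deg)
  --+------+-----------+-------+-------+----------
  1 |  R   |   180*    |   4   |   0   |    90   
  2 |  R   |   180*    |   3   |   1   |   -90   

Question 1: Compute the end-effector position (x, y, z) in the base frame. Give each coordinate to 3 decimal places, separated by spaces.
after link 1: o_1 = (0.0000, 0.0000, 4.0000)
after link 2: o_2 = (1.0000, 3.0000, 4.0000)

1.000 3.000 4.000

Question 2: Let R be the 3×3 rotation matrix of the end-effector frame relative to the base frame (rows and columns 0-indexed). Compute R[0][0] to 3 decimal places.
1.000

End-effector x-axis (col 0 of R) = (1.0000,-0.0000,0.0000)
R[0][0] = 1.0000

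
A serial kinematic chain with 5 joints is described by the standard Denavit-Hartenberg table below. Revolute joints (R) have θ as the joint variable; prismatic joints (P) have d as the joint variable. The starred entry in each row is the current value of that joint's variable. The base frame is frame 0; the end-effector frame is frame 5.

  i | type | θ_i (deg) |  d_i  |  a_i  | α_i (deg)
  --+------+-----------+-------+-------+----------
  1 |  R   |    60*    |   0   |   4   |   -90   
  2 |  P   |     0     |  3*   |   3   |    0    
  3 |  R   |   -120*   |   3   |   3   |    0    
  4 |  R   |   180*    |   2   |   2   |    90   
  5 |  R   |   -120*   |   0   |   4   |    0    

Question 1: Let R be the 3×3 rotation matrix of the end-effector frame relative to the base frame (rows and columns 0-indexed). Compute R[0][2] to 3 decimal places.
End-effector z-axis (col 2 of R) = (0.4330,0.7500,0.5000)
R[0][2] = 0.4330

0.433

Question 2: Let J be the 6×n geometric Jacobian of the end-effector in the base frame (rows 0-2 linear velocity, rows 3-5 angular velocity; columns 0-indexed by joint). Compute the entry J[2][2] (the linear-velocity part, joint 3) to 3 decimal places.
axis z_2 = (-0.8660,0.5000,0.0000); lever o_n−o_2 = (-2.0801,-0.5311,2.5981)
cross product → J_v[:, 2] = (1.2990,2.2500,1.5000)
J_ω[:, 2] = z_2
entry J[2][2] = 1.5000

1.500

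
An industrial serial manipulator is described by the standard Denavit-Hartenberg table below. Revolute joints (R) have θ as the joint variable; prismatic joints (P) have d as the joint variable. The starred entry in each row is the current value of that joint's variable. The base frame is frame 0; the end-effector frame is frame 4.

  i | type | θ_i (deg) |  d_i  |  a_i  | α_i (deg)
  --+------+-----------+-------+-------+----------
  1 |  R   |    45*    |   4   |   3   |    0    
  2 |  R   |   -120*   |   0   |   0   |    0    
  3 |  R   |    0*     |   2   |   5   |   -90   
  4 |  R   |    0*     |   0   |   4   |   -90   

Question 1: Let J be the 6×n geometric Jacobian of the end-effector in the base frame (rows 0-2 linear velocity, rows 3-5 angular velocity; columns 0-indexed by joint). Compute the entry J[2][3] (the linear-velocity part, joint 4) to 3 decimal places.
-4.000

axis z_3 = (0.9659,0.2588,0.0000); lever o_n−o_3 = (1.0353,-3.8637,0.0000)
cross product → J_v[:, 3] = (0.0000,0.0000,-4.0000)
J_ω[:, 3] = z_3
entry J[2][3] = -4.0000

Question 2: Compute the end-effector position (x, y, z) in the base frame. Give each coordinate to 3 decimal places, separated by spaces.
4.451 -6.572 6.000

after link 1: o_1 = (2.1213, 2.1213, 4.0000)
after link 2: o_2 = (2.1213, 2.1213, 4.0000)
after link 3: o_3 = (3.4154, -2.7083, 6.0000)
after link 4: o_4 = (4.4507, -6.5720, 6.0000)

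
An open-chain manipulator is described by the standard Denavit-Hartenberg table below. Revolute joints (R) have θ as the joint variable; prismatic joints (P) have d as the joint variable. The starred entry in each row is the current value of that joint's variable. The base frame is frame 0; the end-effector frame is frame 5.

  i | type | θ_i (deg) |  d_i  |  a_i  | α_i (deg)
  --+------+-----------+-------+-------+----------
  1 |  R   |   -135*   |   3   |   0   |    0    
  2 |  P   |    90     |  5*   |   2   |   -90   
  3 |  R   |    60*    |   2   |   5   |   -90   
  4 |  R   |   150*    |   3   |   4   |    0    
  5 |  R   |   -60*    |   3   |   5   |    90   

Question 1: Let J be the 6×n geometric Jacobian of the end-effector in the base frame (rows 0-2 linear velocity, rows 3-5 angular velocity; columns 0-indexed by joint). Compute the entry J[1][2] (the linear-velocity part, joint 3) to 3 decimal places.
3.062

axis z_2 = (0.7071,0.7071,0.0000); lever o_n−o_2 = (-6.6667,-0.4043,-4.3301)
cross product → J_v[:, 2] = (-3.0619,3.0619,4.4282)
J_ω[:, 2] = z_2
entry J[1][2] = 3.0619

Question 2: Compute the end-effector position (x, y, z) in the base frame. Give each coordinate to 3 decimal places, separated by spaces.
after link 1: o_1 = (0.0000, 0.0000, 3.0000)
after link 2: o_2 = (1.4142, -1.4142, 8.0000)
after link 3: o_3 = (4.5962, -1.7678, 3.6699)
after link 4: o_4 = (0.1201, -0.1201, 5.1699)
after link 5: o_5 = (-5.2525, -1.8185, 3.6699)

-5.253 -1.819 3.670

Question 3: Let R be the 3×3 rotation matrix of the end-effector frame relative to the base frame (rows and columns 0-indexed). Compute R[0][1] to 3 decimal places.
-0.612

End-effector y-axis (col 1 of R) = (-0.6124,0.6124,-0.5000)
R[0][1] = -0.6124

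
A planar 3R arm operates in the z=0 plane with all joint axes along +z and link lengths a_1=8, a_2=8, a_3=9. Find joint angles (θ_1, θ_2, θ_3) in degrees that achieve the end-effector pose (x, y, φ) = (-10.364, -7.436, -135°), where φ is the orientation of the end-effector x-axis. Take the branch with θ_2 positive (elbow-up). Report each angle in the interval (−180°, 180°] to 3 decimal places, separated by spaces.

wrist centre = target − a_3·(cos φ, sin φ) = (-4.0000, -1.0720)
cos θ_2 = (17.1496−8²−8²)/(2·8·8) = -0.8660; θ_2 = 149.9993° (elbow-up)
β = atan2(-1.0720,-4.0000) = -164.9969°; ψ = atan2(4.0001,1.0718) = 74.9996°
θ_1 = β − ψ = -239.9965°
θ_3 = φ − θ_1 − θ_2 = -45.0027° (wrapped to (-180°,180°])

120.003 149.999 -45.003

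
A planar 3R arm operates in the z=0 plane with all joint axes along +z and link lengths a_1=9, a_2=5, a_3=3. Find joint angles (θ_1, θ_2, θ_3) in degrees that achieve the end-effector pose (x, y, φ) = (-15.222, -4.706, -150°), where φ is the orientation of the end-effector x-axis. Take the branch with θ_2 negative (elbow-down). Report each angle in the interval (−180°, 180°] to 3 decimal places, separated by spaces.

-150.000 -44.998 44.998

wrist centre = target − a_3·(cos φ, sin φ) = (-12.6239, -3.2060)
cos θ_2 = (169.6419−9²−5²)/(2·9·5) = 0.7071; θ_2 = -44.9979° (elbow-down)
β = atan2(-3.2060,-12.6239) = -165.7503°; ψ = atan2(-3.5354,12.5357) = -15.7499°
θ_1 = β − ψ = -150.0004°
θ_3 = φ − θ_1 − θ_2 = 44.9983° (wrapped to (-180°,180°])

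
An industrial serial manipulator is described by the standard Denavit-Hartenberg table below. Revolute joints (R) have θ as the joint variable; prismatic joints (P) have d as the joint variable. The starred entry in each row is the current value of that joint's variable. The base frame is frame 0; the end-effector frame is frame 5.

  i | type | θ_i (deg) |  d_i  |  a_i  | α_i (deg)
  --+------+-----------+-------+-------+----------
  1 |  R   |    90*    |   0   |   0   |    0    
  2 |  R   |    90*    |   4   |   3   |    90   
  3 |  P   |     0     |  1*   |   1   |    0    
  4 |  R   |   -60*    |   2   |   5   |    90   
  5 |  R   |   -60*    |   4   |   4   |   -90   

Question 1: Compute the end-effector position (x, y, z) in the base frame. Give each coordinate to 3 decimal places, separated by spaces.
-4.036 -0.464 -4.062

after link 1: o_1 = (0.0000, 0.0000, 0.0000)
after link 2: o_2 = (-3.0000, 0.0000, 4.0000)
after link 3: o_3 = (-4.0000, 1.0000, 4.0000)
after link 4: o_4 = (-6.5000, 3.0000, -0.3301)
after link 5: o_5 = (-4.0359, -0.4641, -4.0622)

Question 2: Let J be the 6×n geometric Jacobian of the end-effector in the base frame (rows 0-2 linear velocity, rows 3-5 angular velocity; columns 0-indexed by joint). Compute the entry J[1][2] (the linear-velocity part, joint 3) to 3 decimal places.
prismatic axis z_2 = (0.0000,1.0000,0.0000)
J_v[:, 2] = z_2; J_ω[:, 2] = (0,0,0)
entry J[1][2] = 1.0000

1.000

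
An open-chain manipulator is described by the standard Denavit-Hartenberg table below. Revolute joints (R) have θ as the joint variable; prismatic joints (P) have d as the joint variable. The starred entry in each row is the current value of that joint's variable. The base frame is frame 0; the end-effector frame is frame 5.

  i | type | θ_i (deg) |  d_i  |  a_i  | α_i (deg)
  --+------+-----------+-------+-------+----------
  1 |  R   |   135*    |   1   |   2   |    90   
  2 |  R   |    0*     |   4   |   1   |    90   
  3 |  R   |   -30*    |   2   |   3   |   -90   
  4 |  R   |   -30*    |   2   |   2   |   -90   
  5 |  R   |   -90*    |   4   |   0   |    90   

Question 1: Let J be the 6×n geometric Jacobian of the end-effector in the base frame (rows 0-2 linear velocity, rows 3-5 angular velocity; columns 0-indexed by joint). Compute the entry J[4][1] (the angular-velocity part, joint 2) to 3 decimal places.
axis z_1 = (0.7071,0.7071,0.0000); lever o_n−o_1 = (-3.8637,7.2098,0.4641)
cross product → J_v[:, 1] = (0.3282,-0.3282,7.8301)
J_ω[:, 1] = z_1
entry J[4][1] = 0.7071

0.707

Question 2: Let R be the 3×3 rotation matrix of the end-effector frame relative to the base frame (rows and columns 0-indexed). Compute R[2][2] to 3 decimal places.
End-effector z-axis (col 2 of R) = (0.8365,-0.2241,0.5000)
R[2][2] = 0.5000

0.500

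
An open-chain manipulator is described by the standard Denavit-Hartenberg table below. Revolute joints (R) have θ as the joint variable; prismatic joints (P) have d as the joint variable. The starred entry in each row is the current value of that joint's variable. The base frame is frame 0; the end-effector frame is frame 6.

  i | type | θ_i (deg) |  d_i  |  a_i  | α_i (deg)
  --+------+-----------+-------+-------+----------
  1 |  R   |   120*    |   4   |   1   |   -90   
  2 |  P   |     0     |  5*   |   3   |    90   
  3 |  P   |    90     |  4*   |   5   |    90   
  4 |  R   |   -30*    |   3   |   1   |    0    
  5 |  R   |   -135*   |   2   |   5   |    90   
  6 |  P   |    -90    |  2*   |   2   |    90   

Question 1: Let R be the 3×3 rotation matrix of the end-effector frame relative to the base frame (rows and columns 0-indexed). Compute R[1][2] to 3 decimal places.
-0.483

End-effector z-axis (col 2 of R) = (-0.8365,-0.4830,0.2588)
R[1][2] = -0.4830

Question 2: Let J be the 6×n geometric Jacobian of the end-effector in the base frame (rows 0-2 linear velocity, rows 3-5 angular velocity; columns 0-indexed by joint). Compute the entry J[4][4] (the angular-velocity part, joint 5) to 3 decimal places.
axis z_4 = (-0.5000,0.8660,0.0000); lever o_n−o_4 = (4.6309,2.6736,0.6378)
cross product → J_v[:, 4] = (0.5523,0.3189,-5.3473)
J_ω[:, 4] = z_4
entry J[4][4] = 0.8660

0.866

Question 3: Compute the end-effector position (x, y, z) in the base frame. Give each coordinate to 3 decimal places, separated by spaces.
-8.279 3.303 8.138

after link 1: o_1 = (-0.5000, 0.8660, 4.0000)
after link 2: o_2 = (-6.3301, 0.9641, 4.0000)
after link 3: o_3 = (-10.6603, -1.5359, 8.0000)
after link 4: o_4 = (-12.9103, 0.6292, 7.5000)
after link 5: o_5 = (-9.7277, 4.7760, 6.2059)
after link 6: o_6 = (-8.2794, 3.3028, 8.1378)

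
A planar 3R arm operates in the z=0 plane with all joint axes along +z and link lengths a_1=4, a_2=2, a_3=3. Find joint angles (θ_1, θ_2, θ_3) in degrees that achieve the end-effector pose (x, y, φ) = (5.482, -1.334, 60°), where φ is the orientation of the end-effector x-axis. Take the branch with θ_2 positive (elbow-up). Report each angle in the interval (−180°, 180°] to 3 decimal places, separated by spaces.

-59.271 44.981 74.291

wrist centre = target − a_3·(cos φ, sin φ) = (3.9820, -3.9321)
cos θ_2 = (31.3175−4²−2²)/(2·4·2) = 0.7073; θ_2 = 44.9806° (elbow-up)
β = atan2(-3.9321,3.9820) = -44.6386°; ψ = atan2(1.4137,5.4147) = 14.6328°
θ_1 = β − ψ = -59.2714°
θ_3 = φ − θ_1 − θ_2 = 74.2908° (wrapped to (-180°,180°])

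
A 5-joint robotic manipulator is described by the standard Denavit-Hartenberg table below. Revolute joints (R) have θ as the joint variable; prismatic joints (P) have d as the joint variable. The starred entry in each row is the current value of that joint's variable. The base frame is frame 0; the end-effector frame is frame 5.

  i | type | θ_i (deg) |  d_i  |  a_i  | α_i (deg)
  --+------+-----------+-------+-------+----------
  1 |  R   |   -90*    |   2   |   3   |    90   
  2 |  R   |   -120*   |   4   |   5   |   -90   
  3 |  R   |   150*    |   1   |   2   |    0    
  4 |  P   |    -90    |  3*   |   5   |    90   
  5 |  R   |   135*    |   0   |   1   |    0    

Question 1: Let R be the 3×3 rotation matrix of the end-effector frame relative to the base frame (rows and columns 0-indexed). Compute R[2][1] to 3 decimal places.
0.660

End-effector y-axis (col 1 of R) = (-0.6124,0.4356,0.6597)
R[2][1] = 0.6597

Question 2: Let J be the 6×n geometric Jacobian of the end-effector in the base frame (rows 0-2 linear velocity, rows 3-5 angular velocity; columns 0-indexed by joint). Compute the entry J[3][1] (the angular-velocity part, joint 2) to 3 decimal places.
-1.000

axis z_1 = (-1.0000,-0.0000,0.0000); lever o_n−o_1 = (0.7178,-1.3693,-7.0426)
cross product → J_v[:, 1] = (0.0000,-7.0426,1.3693)
J_ω[:, 1] = z_1
entry J[3][1] = -1.0000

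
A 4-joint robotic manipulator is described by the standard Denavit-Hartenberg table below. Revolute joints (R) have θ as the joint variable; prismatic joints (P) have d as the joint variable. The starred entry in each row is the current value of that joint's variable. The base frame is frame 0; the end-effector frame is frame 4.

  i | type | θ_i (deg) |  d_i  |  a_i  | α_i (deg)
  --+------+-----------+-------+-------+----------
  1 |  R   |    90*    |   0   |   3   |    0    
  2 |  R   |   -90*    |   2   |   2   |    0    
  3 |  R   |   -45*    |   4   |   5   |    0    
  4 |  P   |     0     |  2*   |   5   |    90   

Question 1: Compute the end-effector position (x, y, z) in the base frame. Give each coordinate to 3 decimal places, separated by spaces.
after link 1: o_1 = (0.0000, 3.0000, 0.0000)
after link 2: o_2 = (2.0000, 3.0000, 2.0000)
after link 3: o_3 = (5.5355, -0.5355, 6.0000)
after link 4: o_4 = (9.0711, -4.0711, 8.0000)

9.071 -4.071 8.000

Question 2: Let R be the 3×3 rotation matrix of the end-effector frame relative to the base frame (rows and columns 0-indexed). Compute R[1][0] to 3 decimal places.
-0.707

End-effector x-axis (col 0 of R) = (0.7071,-0.7071,0.0000)
R[1][0] = -0.7071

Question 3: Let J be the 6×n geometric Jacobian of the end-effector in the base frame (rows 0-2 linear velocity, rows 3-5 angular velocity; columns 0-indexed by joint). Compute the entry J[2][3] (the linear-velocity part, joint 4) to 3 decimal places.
1.000

prismatic axis z_3 = (0.0000,0.0000,1.0000)
J_v[:, 3] = z_3; J_ω[:, 3] = (0,0,0)
entry J[2][3] = 1.0000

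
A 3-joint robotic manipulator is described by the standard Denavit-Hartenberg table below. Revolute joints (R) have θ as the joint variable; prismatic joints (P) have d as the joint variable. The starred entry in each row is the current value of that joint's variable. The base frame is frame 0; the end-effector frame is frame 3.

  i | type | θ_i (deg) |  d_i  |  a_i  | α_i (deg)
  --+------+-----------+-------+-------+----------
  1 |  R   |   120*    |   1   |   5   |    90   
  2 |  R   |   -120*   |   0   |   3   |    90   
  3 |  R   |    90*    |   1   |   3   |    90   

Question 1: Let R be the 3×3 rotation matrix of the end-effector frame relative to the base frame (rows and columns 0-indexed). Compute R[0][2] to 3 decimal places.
0.250

End-effector z-axis (col 2 of R) = (0.2500,-0.4330,-0.8660)
R[0][2] = 0.2500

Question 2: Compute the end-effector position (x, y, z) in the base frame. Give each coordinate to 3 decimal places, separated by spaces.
1.281 3.781 -1.098

after link 1: o_1 = (-2.5000, 4.3301, 1.0000)
after link 2: o_2 = (-1.7500, 3.0311, -1.5981)
after link 3: o_3 = (1.2811, 3.7811, -1.0981)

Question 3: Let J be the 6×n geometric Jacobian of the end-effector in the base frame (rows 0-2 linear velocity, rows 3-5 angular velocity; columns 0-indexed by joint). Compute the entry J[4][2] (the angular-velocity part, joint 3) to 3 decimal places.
axis z_2 = (0.4330,-0.7500,0.5000); lever o_n−o_2 = (3.0311,0.7500,0.5000)
cross product → J_v[:, 2] = (-0.7500,1.2990,2.5981)
J_ω[:, 2] = z_2
entry J[4][2] = -0.7500

-0.750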